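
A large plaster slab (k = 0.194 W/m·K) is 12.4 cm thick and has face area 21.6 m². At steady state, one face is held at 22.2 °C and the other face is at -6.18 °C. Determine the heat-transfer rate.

Q = kA·ΔT/L = 0.194 × 21.6 × |22.2 °C − -6.18 °C| / 0.124 = 959 W

Q = 959 W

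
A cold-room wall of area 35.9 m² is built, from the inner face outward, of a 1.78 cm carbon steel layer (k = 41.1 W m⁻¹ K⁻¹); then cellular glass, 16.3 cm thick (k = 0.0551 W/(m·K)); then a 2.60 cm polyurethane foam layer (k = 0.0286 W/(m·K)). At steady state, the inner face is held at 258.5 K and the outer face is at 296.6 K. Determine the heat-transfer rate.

Treat each layer as a resistance in series:
  R_carbon steel = L/(kA) = 0.0178/(41.1·35.9) = 1.206×10^-5 K/W
  R_cellular glass = L/(kA) = 0.163/(0.0551·35.9) = 0.08240 K/W
  R_polyurethane foam = L/(kA) = 0.0260/(0.0286·35.9) = 0.02532 K/W
ΣR = 1.206×10^-5 + 0.08240 + 0.02532 = 0.1077 K/W
Q = ΔT/ΣR = (258.5 K − 296.6 K)/0.1077 = -354 W
(Negative Q ⇒ heat flows inward; heat gain = 354 W.)

Q = 354 W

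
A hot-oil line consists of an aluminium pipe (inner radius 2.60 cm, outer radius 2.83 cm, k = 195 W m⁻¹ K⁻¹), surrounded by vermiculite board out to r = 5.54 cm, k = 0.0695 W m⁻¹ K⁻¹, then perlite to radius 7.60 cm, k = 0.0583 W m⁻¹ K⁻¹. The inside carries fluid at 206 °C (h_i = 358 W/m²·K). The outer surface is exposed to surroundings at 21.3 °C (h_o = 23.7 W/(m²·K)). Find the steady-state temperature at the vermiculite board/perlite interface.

T = 91.4 °C

Treat each layer as a resistance in series:
  R'_conv,in = 1/(2πr h) = 1/(2π·0.0260·358) = 0.01710 m·K/W
  R'_aluminium = ln(0.0283/0.0260)/(2πk) = 0.08477/(2π·195) = 6.918×10^-5 m·K/W
  R'_vermiculite board = ln(0.0554/0.0283)/(2πk) = 0.6717/(2π·0.0695) = 1.538 m·K/W
  R'_perlite = ln(0.0760/0.0554)/(2πk) = 0.3162/(2π·0.0583) = 0.8631 m·K/W
  R'_conv,out = 1/(2πr h) = 1/(2π·0.0760·23.7) = 0.08836 m·K/W
ΣR = 0.01710 + 6.918×10^-5 + 1.538 + 0.8631 + 0.08836 = 2.507 m·K/W
Q' = ΔT/ΣR = (206 °C − 21.3 °C)/2.507 = 73.67 W/m
From the inner boundary to the vermiculite board/perlite interface, ΣR_partial = 1.555 m·K/W.
T_interface = T_in − Q'·ΣR_partial = 206 °C − (73.67)(1.555) = 91.4 °C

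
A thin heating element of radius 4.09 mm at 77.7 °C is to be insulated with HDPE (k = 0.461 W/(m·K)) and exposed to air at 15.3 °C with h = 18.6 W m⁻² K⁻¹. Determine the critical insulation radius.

r_cr = 2.48 cm

For a cylinder, r_cr = k_ins/h = 0.461/18.6 = 0.0248 m = 2.48 cm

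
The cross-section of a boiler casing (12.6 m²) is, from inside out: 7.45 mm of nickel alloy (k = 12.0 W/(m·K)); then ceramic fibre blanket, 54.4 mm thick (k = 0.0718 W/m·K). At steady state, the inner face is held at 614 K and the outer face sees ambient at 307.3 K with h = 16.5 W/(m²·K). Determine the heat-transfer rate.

Q = 4.72 kW

Resistance network (inner→outer):
  R_nickel alloy = L/(kA) = 0.00745/(12.0·12.6) = 4.927×10^-5 K/W
  R_ceramic fibre blanket = L/(kA) = 0.0544/(0.0718·12.6) = 0.06013 K/W
  R_conv,out = 1/(hA) = 1/(16.5·12.6) = 0.004810 K/W
ΣR = 4.927×10^-5 + 0.06013 + 0.004810 = 0.06499 K/W
Q = ΔT/ΣR = (614 K − 307.3 K)/0.06499 = 4720 W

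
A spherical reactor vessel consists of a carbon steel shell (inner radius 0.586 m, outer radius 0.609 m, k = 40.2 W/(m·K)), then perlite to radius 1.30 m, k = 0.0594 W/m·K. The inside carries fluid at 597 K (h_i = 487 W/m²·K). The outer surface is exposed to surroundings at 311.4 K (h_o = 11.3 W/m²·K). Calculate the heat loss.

Q = 243 W

Series thermal resistances, inner to outer:
  R_conv,in = 1/(4πr²h) = 1/(4π·0.586²·487) = 4.758×10^-4 K/W
  R_carbon steel = (1/0.586 − 1/0.609)/(4πk) = 0.06445/(4π·40.2) = 1.276×10^-4 K/W
  R_perlite = (1/0.609 − 1/1.30)/(4πk) = 0.8728/(4π·0.0594) = 1.169 K/W
  R_conv,out = 1/(4πr²h) = 1/(4π·1.30²·11.3) = 0.004167 K/W
ΣR = 4.758×10^-4 + 1.276×10^-4 + 1.169 + 0.004167 = 1.174 K/W
Q = ΔT/ΣR = (597 K − 311.4 K)/1.174 = 243 W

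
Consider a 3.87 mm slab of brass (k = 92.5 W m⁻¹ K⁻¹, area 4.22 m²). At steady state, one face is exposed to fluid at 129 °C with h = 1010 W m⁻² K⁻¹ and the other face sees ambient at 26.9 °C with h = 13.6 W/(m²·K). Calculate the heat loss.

Q = 5780 W

Resistance network (inner→outer):
  R_conv,in = 1/(hA) = 1/(1010·4.22) = 2.346×10^-4 K/W
  R_brass = L/(kA) = 0.00387/(92.5·4.22) = 9.914×10^-6 K/W
  R_conv,out = 1/(hA) = 1/(13.6·4.22) = 0.01742 K/W
ΣR = 2.346×10^-4 + 9.914×10^-6 + 0.01742 = 0.01766 K/W
Q = ΔT/ΣR = (129 °C − 26.9 °C)/0.01766 = 5780 W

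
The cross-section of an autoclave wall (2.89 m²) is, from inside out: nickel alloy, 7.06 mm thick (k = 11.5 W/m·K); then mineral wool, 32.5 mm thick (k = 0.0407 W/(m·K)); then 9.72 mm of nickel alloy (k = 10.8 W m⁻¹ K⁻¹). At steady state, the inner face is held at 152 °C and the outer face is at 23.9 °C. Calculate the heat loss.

Series thermal resistances, inner to outer:
  R_nickel alloy = L/(kA) = 0.00706/(11.5·2.89) = 2.124×10^-4 K/W
  R_mineral wool = L/(kA) = 0.0325/(0.0407·2.89) = 0.2763 K/W
  R_nickel alloy = L/(kA) = 0.00972/(10.8·2.89) = 3.114×10^-4 K/W
ΣR = 2.124×10^-4 + 0.2763 + 3.114×10^-4 = 0.2768 K/W
Q = ΔT/ΣR = (152 °C − 23.9 °C)/0.2768 = 463 W

Q = 463 W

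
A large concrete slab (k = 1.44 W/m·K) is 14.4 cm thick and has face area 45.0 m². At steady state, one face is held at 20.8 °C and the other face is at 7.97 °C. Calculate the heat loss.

Q = kA·ΔT/L = 1.44 × 45.0 × |20.8 °C − 7.97 °C| / 0.144 = 5770 W

Q = 5.77 kW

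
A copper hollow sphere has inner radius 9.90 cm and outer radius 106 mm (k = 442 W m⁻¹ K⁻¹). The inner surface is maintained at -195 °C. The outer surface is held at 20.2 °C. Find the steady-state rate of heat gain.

Q = 1790 kW

Q = 4πk·ΔT/(1/r₁ − 1/r₂) = 4π × 442 × 215.2 / (1/0.0990 − 1/0.106) = 1.79×10^6 W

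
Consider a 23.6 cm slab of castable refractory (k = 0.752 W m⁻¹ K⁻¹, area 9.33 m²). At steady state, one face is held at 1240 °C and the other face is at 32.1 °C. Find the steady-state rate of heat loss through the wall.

Q = kA·ΔT/L = 0.752 × 9.33 × |1240 °C − 32.1 °C| / 0.236 = 35900 W

Q = 35.9 kW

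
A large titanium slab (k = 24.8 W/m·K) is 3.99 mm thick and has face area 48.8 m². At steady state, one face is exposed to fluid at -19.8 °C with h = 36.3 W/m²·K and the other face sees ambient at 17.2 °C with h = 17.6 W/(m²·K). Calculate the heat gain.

Q = 21400 W

Treat each layer as a resistance in series:
  R_conv,in = 1/(hA) = 1/(36.3·48.8) = 5.645×10^-4 K/W
  R_titanium = L/(kA) = 0.00399/(24.8·48.8) = 3.297×10^-6 K/W
  R_conv,out = 1/(hA) = 1/(17.6·48.8) = 0.001164 K/W
ΣR = 5.645×10^-4 + 3.297×10^-6 + 0.001164 = 0.001732 K/W
Q = ΔT/ΣR = (-19.8 °C − 17.2 °C)/0.001732 = -21400 W
(Negative Q ⇒ heat flows inward; heat gain = 21400 W.)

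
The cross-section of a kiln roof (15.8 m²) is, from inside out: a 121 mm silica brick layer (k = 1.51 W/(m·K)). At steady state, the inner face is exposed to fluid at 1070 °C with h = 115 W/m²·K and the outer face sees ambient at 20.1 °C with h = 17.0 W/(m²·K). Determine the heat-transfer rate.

Q = 112 kW

Series thermal resistances, inner to outer:
  R_conv,in = 1/(hA) = 1/(115·15.8) = 5.504×10^-4 K/W
  R_silica brick = L/(kA) = 0.121/(1.51·15.8) = 0.005072 K/W
  R_conv,out = 1/(hA) = 1/(17.0·15.8) = 0.003723 K/W
ΣR = 5.504×10^-4 + 0.005072 + 0.003723 = 0.009345 K/W
Q = ΔT/ΣR = (1070 °C − 20.1 °C)/0.009345 = 1.12×10^5 W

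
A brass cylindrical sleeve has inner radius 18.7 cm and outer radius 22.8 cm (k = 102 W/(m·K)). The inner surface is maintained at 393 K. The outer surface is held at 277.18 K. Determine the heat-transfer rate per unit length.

Q' = 2πk·ΔT/ln(r₂/r₁) = 2π × 102 × 115.82 / ln(0.228/0.187) = 3.74×10^5 W/m

Q' = 374 kW/m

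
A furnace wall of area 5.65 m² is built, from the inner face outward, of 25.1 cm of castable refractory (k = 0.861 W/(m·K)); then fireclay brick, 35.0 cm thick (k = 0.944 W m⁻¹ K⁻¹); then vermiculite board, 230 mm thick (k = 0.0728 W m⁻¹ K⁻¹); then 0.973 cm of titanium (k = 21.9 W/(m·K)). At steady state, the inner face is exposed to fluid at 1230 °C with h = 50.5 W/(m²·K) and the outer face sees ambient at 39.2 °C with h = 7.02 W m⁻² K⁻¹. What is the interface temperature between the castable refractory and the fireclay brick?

T = 1137 °C

Treat each layer as a resistance in series:
  R_conv,in = 1/(hA) = 1/(50.5·5.65) = 0.003505 K/W
  R_castable refractory = L/(kA) = 0.251/(0.861·5.65) = 0.05160 K/W
  R_fireclay brick = L/(kA) = 0.350/(0.944·5.65) = 0.06562 K/W
  R_vermiculite board = L/(kA) = 0.230/(0.0728·5.65) = 0.5592 K/W
  R_titanium = L/(kA) = 0.00973/(21.9·5.65) = 7.864×10^-5 K/W
  R_conv,out = 1/(hA) = 1/(7.02·5.65) = 0.02521 K/W
ΣR = 0.003505 + 0.05160 + 0.06562 + 0.5592 + 7.864×10^-5 + 0.02521 = 0.7052 K/W
Q = ΔT/ΣR = (1230 °C − 39.2 °C)/0.7052 = 1689 W
From the inner boundary to the castable refractory/fireclay brick interface, ΣR_partial = 0.05511 K/W.
T_interface = T_in − Q·ΣR_partial = 1230 °C − (1689)(0.05511) = 1137 °C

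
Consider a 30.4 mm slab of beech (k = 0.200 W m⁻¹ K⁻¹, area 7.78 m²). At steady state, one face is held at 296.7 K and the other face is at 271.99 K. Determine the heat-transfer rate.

Q = kA·ΔT/L = 0.200 × 7.78 × |296.7 K − 271.99 K| / 0.0304 = 1260 W

Q = 1260 W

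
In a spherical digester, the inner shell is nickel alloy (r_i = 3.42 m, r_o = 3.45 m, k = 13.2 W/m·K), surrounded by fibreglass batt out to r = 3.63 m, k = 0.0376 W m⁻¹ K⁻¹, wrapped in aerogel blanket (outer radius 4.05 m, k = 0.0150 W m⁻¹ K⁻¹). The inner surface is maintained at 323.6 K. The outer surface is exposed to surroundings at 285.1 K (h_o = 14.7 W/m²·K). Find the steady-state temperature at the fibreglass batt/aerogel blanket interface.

T = 317.2 K

Series thermal resistances, inner to outer:
  R_nickel alloy = (1/3.42 − 1/3.45)/(4πk) = 0.002543/(4π·13.2) = 1.533×10^-5 K/W
  R_fibreglass batt = (1/3.45 − 1/3.63)/(4πk) = 0.01437/(4π·0.0376) = 0.03042 K/W
  R_aerogel blanket = (1/3.63 − 1/4.05)/(4πk) = 0.02857/(4π·0.0150) = 0.1516 K/W
  R_conv,out = 1/(4πr²h) = 1/(4π·4.05²·14.7) = 3.300×10^-4 K/W
ΣR = 1.533×10^-5 + 0.03042 + 0.1516 + 3.300×10^-4 = 0.1824 K/W
Q = ΔT/ΣR = (323.6 K − 285.1 K)/0.1824 = 211.1 W
From the inner boundary to the fibreglass batt/aerogel blanket interface, ΣR_partial = 0.03044 K/W.
T_interface = T_in − Q·ΣR_partial = 323.6 K − (211.1)(0.03044) = 317.2 K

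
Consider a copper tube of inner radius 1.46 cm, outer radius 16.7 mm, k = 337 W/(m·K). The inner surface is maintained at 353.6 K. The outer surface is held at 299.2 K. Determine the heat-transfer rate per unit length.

Q' = 857 kW/m

Q' = 2πk·ΔT/ln(r₂/r₁) = 2π × 337 × 54.4 / ln(0.0167/0.0146) = 8.57×10^5 W/m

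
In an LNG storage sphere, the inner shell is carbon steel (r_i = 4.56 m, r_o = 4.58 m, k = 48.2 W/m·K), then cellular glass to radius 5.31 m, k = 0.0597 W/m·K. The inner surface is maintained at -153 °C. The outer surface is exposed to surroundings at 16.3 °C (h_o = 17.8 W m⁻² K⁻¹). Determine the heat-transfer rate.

Treat each layer as a resistance in series:
  R_carbon steel = (1/4.56 − 1/4.58)/(4πk) = 9.576×10^-4/(4π·48.2) = 1.581×10^-6 K/W
  R_cellular glass = (1/4.58 − 1/5.31)/(4πk) = 0.03002/(4π·0.0597) = 0.04001 K/W
  R_conv,out = 1/(4πr²h) = 1/(4π·5.31²·17.8) = 1.586×10^-4 K/W
ΣR = 1.581×10^-6 + 0.04001 + 1.586×10^-4 = 0.04017 K/W
Q = ΔT/ΣR = (-153 °C − 16.3 °C)/0.04017 = -4210 W
(Negative Q ⇒ heat flows inward; heat gain = 4210 W.)

Q = 4.21 kW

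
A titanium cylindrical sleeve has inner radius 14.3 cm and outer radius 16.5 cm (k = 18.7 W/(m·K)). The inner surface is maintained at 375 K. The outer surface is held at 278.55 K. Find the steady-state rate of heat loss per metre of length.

Q' = 79.2 kW/m

Q' = 2πk·ΔT/ln(r₂/r₁) = 2π × 18.7 × 96.45 / ln(0.165/0.143) = 79200 W/m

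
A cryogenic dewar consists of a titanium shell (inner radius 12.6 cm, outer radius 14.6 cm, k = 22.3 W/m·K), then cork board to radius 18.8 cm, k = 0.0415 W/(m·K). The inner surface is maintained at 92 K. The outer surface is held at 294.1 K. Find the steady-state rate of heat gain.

Q = 68.8 W

Treat each layer as a resistance in series:
  R_titanium = (1/0.126 − 1/0.146)/(4πk) = 1.087/(4π·22.3) = 0.003880 K/W
  R_cork board = (1/0.146 − 1/0.188)/(4πk) = 1.530/(4π·0.0415) = 2.934 K/W
ΣR = 0.003880 + 2.934 = 2.938 K/W
Q = ΔT/ΣR = (92 K − 294.1 K)/2.938 = -68.8 W
(Negative Q ⇒ heat flows inward; heat gain = 68.8 W.)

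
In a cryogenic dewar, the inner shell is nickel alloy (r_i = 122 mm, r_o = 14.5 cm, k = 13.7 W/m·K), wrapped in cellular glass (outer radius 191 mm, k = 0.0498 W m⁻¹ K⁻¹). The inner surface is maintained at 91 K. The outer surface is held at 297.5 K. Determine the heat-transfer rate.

Resistance network (inner→outer):
  R_nickel alloy = (1/0.122 − 1/0.145)/(4πk) = 1.300/(4π·13.7) = 0.007552 K/W
  R_cellular glass = (1/0.145 − 1/0.191)/(4πk) = 1.661/(4π·0.0498) = 2.654 K/W
ΣR = 0.007552 + 2.654 = 2.662 K/W
Q = ΔT/ΣR = (91 K − 297.5 K)/2.662 = -77.6 W
(Negative Q ⇒ heat flows inward; heat gain = 77.6 W.)

Q = 77.6 W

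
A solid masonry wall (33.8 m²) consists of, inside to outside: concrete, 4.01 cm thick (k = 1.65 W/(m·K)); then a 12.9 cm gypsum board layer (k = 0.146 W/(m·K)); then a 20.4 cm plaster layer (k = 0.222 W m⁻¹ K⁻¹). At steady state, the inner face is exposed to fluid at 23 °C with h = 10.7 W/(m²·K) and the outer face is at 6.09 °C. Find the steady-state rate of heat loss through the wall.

Q = 298 W

Series thermal resistances, inner to outer:
  R_conv,in = 1/(hA) = 1/(10.7·33.8) = 0.002765 K/W
  R_concrete = L/(kA) = 0.0401/(1.65·33.8) = 7.190×10^-4 K/W
  R_gypsum board = L/(kA) = 0.129/(0.146·33.8) = 0.02614 K/W
  R_plaster = L/(kA) = 0.204/(0.222·33.8) = 0.02719 K/W
ΣR = 0.002765 + 7.190×10^-4 + 0.02614 + 0.02719 = 0.05681 K/W
Q = ΔT/ΣR = (23 °C − 6.09 °C)/0.05681 = 298 W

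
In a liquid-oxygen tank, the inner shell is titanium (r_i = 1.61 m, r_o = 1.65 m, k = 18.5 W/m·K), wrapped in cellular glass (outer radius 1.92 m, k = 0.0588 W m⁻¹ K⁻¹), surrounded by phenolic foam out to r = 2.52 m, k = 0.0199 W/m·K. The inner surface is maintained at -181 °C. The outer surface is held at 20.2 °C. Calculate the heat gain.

Q = 329 W

Resistance network (inner→outer):
  R_titanium = (1/1.61 − 1/1.65)/(4πk) = 0.01506/(4π·18.5) = 6.477×10^-5 K/W
  R_cellular glass = (1/1.65 − 1/1.92)/(4πk) = 0.08523/(4π·0.0588) = 0.1153 K/W
  R_phenolic foam = (1/1.92 − 1/2.52)/(4πk) = 0.1240/(4π·0.0199) = 0.4959 K/W
ΣR = 6.477×10^-5 + 0.1153 + 0.4959 = 0.6113 K/W
Q = ΔT/ΣR = (-181 °C − 20.2 °C)/0.6113 = -329 W
(Negative Q ⇒ heat flows inward; heat gain = 329 W.)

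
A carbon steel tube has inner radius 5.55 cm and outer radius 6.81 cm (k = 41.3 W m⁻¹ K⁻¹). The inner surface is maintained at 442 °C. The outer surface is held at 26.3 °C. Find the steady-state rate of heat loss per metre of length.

Q' = 527 kW/m

Q' = 2πk·ΔT/ln(r₂/r₁) = 2π × 41.3 × 415.7 / ln(0.0681/0.0555) = 5.27×10^5 W/m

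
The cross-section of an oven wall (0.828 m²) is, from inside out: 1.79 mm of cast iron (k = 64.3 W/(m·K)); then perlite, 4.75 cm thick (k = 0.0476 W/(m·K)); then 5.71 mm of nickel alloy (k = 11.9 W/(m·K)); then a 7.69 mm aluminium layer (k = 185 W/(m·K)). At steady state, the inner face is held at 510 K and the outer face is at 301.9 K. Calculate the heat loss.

Q = 173 W

Series thermal resistances, inner to outer:
  R_cast iron = L/(kA) = 0.00179/(64.3·0.828) = 3.362×10^-5 K/W
  R_perlite = L/(kA) = 0.0475/(0.0476·0.828) = 1.205 K/W
  R_nickel alloy = L/(kA) = 0.00571/(11.9·0.828) = 5.795×10^-4 K/W
  R_aluminium = L/(kA) = 0.00769/(185·0.828) = 5.020×10^-5 K/W
ΣR = 3.362×10^-5 + 1.205 + 5.795×10^-4 + 5.020×10^-5 = 1.206 K/W
Q = ΔT/ΣR = (510 K − 301.9 K)/1.206 = 173 W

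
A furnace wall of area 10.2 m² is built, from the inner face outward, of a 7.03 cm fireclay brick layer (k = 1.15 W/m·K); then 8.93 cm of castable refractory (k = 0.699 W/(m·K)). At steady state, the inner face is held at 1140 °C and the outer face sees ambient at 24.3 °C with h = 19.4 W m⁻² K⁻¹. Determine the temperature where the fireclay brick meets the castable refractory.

T = 856 °C

Series thermal resistances, inner to outer:
  R_fireclay brick = L/(kA) = 0.0703/(1.15·10.2) = 0.005993 K/W
  R_castable refractory = L/(kA) = 0.0893/(0.699·10.2) = 0.01252 K/W
  R_conv,out = 1/(hA) = 1/(19.4·10.2) = 0.005054 K/W
ΣR = 0.005993 + 0.01252 + 0.005054 = 0.02357 K/W
Q = ΔT/ΣR = (1140 °C − 24.3 °C)/0.02357 = 47340 W
From the inner boundary to the fireclay brick/castable refractory interface, ΣR_partial = 0.005993 K/W.
T_interface = T_in − Q·ΣR_partial = 1140 °C − (47340)(0.005993) = 856 °C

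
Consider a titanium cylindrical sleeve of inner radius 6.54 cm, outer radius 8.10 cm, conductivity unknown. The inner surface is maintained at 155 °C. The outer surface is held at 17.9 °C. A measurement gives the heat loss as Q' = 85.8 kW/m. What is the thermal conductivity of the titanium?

ΣR = ΔT/Q' = |155 − 17.9|/85800 = 0.001598 m·K/W
ln(r₂/r₁)/(2πk) = 0.001598 ⇒ k = 0.2139/(2π·0.001598) = 21.3 W/m·K

k = 21.3 W/m·K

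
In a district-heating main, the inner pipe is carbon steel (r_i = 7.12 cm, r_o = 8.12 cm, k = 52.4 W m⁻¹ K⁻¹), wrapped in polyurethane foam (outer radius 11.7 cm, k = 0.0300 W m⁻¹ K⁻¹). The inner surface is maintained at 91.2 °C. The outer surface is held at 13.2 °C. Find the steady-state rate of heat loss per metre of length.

Series thermal resistances, inner to outer:
  R'_carbon steel = ln(0.0812/0.0712)/(2πk) = 0.1314/(2π·52.4) = 3.992×10^-4 m·K/W
  R'_polyurethane foam = ln(0.117/0.0812)/(2πk) = 0.3653/(2π·0.0300) = 1.938 m·K/W
ΣR = 3.992×10^-4 + 1.938 = 1.938 m·K/W
Q' = ΔT/ΣR = (91.2 °C − 13.2 °C)/1.938 = 40.2 W/m

Q' = 40.2 W/m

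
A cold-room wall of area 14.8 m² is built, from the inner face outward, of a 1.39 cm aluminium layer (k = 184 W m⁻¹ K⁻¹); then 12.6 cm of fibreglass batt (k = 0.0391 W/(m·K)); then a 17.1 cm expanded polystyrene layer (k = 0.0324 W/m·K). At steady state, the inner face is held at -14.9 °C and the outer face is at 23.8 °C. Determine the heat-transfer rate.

Q = 67.4 W

Treat each layer as a resistance in series:
  R_aluminium = L/(kA) = 0.0139/(184·14.8) = 5.104×10^-6 K/W
  R_fibreglass batt = L/(kA) = 0.126/(0.0391·14.8) = 0.2177 K/W
  R_expanded polystyrene = L/(kA) = 0.171/(0.0324·14.8) = 0.3566 K/W
ΣR = 5.104×10^-6 + 0.2177 + 0.3566 = 0.5743 K/W
Q = ΔT/ΣR = (-14.9 °C − 23.8 °C)/0.5743 = -67.4 W
(Negative Q ⇒ heat flows inward; heat gain = 67.4 W.)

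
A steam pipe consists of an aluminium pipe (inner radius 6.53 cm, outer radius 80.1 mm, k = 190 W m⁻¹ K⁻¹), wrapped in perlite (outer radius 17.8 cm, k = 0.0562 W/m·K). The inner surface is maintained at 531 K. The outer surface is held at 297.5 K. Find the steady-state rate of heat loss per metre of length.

Q' = 103 W/m

Resistance network (inner→outer):
  R'_aluminium = ln(0.0801/0.0653)/(2πk) = 0.2043/(2π·190) = 1.711×10^-4 m·K/W
  R'_perlite = ln(0.178/0.0801)/(2πk) = 0.7985/(2π·0.0562) = 2.261 m·K/W
ΣR = 1.711×10^-4 + 2.261 = 2.261 m·K/W
Q' = ΔT/ΣR = (531 K − 297.5 K)/2.261 = 103 W/m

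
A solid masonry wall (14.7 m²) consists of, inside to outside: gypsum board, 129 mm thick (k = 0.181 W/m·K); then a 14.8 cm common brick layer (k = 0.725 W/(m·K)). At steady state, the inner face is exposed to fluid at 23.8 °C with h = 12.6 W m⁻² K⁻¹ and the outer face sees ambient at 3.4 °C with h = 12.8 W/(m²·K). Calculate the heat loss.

Q = 279 W

Resistance network (inner→outer):
  R_conv,in = 1/(hA) = 1/(12.6·14.7) = 0.005399 K/W
  R_gypsum board = L/(kA) = 0.129/(0.181·14.7) = 0.04848 K/W
  R_common brick = L/(kA) = 0.148/(0.725·14.7) = 0.01389 K/W
  R_conv,out = 1/(hA) = 1/(12.8·14.7) = 0.005315 K/W
ΣR = 0.005399 + 0.04848 + 0.01389 + 0.005315 = 0.07308 K/W
Q = ΔT/ΣR = (23.8 °C − 3.4 °C)/0.07308 = 279 W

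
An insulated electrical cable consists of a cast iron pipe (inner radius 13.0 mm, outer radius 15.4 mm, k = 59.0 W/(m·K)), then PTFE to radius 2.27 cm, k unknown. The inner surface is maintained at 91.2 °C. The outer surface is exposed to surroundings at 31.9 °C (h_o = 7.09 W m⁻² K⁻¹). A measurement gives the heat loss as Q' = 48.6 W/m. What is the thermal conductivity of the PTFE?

ΣR = ΔT/Q' = |91.2 − 31.9|/48.6 = 1.220 m·K/W
Known resistances:
  R'_cast iron = ln(0.0154/0.0130)/(2πk) = 0.1694/(2π·59.0) = 4.570×10^-4 m·K/W
  R'_conv,out = 1/(2πr h) = 1/(2π·0.0227·7.09) = 0.9889 m·K/W
R_PTFE = ΣR − ΣR_known = 1.220 − 0.9894 = 0.2306 m·K/W
ln(r₂/r₁)/(2πk) = 0.2306 ⇒ k = 0.3880/(2π·0.2306) = 0.268 W/m·K

k = 0.268 W/m·K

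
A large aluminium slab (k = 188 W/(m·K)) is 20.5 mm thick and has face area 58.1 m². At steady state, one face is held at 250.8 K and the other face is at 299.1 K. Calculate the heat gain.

Q = 25700 kW

Q = kA·ΔT/L = 188 × 58.1 × |250.8 K − 299.1 K| / 0.0205 = 2.57×10^7 W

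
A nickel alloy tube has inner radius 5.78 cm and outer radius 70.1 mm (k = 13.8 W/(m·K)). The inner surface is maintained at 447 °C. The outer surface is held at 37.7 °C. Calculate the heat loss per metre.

Q' = 2πk·ΔT/ln(r₂/r₁) = 2π × 13.8 × 409.3 / ln(0.0701/0.0578) = 1.84×10^5 W/m

Q' = 184 kW/m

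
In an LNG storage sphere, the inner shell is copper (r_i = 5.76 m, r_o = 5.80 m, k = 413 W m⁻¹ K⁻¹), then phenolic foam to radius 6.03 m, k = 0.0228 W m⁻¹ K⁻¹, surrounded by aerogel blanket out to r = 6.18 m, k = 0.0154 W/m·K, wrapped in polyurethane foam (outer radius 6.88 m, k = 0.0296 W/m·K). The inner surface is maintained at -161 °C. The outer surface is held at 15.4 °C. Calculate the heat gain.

Series thermal resistances, inner to outer:
  R_copper = (1/5.76 − 1/5.80)/(4πk) = 0.001197/(4π·413) = 2.307×10^-7 K/W
  R_phenolic foam = (1/5.80 − 1/6.03)/(4πk) = 0.006576/(4π·0.0228) = 0.02295 K/W
  R_aerogel blanket = (1/6.03 − 1/6.18)/(4πk) = 0.004025/(4π·0.0154) = 0.02080 K/W
  R_polyurethane foam = (1/6.18 − 1/6.88)/(4πk) = 0.01646/(4π·0.0296) = 0.04426 K/W
ΣR = 2.307×10^-7 + 0.02295 + 0.02080 + 0.04426 = 0.08801 K/W
Q = ΔT/ΣR = (-161 °C − 15.4 °C)/0.08801 = -2000 W
(Negative Q ⇒ heat flows inward; heat gain = 2000 W.)

Q = 2.00 kW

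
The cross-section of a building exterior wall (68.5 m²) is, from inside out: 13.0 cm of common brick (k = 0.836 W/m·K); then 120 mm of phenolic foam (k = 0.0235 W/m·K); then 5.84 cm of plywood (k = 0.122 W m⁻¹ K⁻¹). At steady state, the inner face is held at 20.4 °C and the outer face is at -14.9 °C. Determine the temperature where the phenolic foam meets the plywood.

T = -12.0 °C

Resistance network (inner→outer):
  R_common brick = L/(kA) = 0.130/(0.836·68.5) = 0.002270 K/W
  R_phenolic foam = L/(kA) = 0.120/(0.0235·68.5) = 0.07455 K/W
  R_plywood = L/(kA) = 0.0584/(0.122·68.5) = 0.006988 K/W
ΣR = 0.002270 + 0.07455 + 0.006988 = 0.08381 K/W
Q = ΔT/ΣR = (20.4 °C − -14.9 °C)/0.08381 = 421.2 W
From the inner boundary to the phenolic foam/plywood interface, ΣR_partial = 0.07682 K/W.
T_interface = T_in − Q·ΣR_partial = 20.4 °C − (421.2)(0.07682) = -12.0 °C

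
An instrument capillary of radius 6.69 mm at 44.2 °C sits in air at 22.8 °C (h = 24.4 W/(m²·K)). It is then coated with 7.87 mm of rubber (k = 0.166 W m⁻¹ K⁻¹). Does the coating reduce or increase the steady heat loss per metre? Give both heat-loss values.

reduces: 21.9 → 17.9 W/m

Critical radius for a cylinder: r_cr = k/h = 0.00680 m = 0.680 cm.
Outer radius after coating: r₂ = 0.00669 + 0.00787 = 0.01456 m.
r₁ < r_cr < r₂: heat loss rises to a maximum at r_cr then falls. Whether the coating helps depends on whether Q(r₂) has dropped back below Q(r₁).
Bare: R = 1/(2πr₁h) = 0.9750 m·K/W; Q = 21.4/0.9750 = 21.9 W/m.
Coated: R = R_cond + R_conv = 1.194 m·K/W; Q = 21.4/1.194 = 17.9 W/m.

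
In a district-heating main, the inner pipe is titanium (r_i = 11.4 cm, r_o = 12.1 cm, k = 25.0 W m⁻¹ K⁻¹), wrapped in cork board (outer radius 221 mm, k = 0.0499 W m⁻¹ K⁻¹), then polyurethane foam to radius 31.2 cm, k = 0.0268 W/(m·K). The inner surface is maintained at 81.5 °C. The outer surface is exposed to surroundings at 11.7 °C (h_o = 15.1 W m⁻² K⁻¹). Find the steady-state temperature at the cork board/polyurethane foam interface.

T = 48.0 °C

Treat each layer as a resistance in series:
  R'_titanium = ln(0.121/0.114)/(2πk) = 0.05959/(2π·25.0) = 3.794×10^-4 m·K/W
  R'_cork board = ln(0.221/0.121)/(2πk) = 0.6024/(2π·0.0499) = 1.921 m·K/W
  R'_polyurethane foam = ln(0.312/0.221)/(2πk) = 0.3448/(2π·0.0268) = 2.048 m·K/W
  R'_conv,out = 1/(2πr h) = 1/(2π·0.312·15.1) = 0.03378 m·K/W
ΣR = 3.794×10^-4 + 1.921 + 2.048 + 0.03378 = 4.003 m·K/W
Q' = ΔT/ΣR = (81.5 °C − 11.7 °C)/4.003 = 17.44 W/m
From the inner boundary to the cork board/polyurethane foam interface, ΣR_partial = 1.921 m·K/W.
T_interface = T_in − Q'·ΣR_partial = 81.5 °C − (17.44)(1.921) = 48.0 °C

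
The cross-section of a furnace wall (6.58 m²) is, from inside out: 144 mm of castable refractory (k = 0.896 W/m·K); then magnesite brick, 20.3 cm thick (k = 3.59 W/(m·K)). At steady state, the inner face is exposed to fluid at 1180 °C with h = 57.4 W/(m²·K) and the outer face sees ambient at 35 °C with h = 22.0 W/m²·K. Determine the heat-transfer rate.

Q = 26.9 kW

Resistance network (inner→outer):
  R_conv,in = 1/(hA) = 1/(57.4·6.58) = 0.002648 K/W
  R_castable refractory = L/(kA) = 0.144/(0.896·6.58) = 0.02442 K/W
  R_magnesite brick = L/(kA) = 0.203/(3.59·6.58) = 0.008594 K/W
  R_conv,out = 1/(hA) = 1/(22.0·6.58) = 0.006908 K/W
ΣR = 0.002648 + 0.02442 + 0.008594 + 0.006908 = 0.04257 K/W
Q = ΔT/ΣR = (1180 °C − 35 °C)/0.04257 = 26900 W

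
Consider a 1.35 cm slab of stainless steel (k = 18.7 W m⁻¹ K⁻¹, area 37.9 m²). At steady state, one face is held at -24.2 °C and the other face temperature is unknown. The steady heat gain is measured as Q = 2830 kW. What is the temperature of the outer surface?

Series resistances:
  R_stainless steel = L/(kA) = 0.0135/(18.7·37.9) = 1.905×10^-5 K/W
ΣR = 1.905×10^-5 K/W
ΔT = Q·ΣR = 2.83×10^6 × 1.905×10^-5 = 53.91 K
Heat flows inward, so T_out = T_in + ΔT = -24.2 + 53.91 = 29.7 °C

T_out = 29.7 °C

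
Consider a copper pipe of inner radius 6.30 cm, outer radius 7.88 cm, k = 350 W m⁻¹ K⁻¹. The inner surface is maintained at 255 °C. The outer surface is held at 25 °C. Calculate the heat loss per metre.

Q' = 2260 kW/m

Q' = 2πk·ΔT/ln(r₂/r₁) = 2π × 350 × 230 / ln(0.0788/0.0630) = 2.26×10^6 W/m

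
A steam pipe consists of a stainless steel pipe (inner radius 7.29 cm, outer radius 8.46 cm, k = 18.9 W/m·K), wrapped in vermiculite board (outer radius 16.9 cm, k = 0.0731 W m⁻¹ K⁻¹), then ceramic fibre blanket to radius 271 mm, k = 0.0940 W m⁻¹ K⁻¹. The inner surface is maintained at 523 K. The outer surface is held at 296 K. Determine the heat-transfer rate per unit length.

Q' = 98.4 W/m

Resistance network (inner→outer):
  R'_stainless steel = ln(0.0846/0.0729)/(2πk) = 0.1488/(2π·18.9) = 0.001253 m·K/W
  R'_vermiculite board = ln(0.169/0.0846)/(2πk) = 0.6920/(2π·0.0731) = 1.507 m·K/W
  R'_ceramic fibre blanket = ln(0.271/0.169)/(2πk) = 0.4722/(2π·0.0940) = 0.7995 m·K/W
ΣR = 0.001253 + 1.507 + 0.7995 = 2.308 m·K/W
Q' = ΔT/ΣR = (523 K − 296 K)/2.308 = 98.4 W/m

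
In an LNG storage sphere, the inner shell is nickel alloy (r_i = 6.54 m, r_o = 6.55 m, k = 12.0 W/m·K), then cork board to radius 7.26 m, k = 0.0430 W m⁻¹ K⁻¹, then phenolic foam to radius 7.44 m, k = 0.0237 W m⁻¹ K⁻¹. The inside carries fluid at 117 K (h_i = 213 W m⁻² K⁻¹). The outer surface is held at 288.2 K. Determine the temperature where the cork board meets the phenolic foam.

Series thermal resistances, inner to outer:
  R_conv,in = 1/(4πr²h) = 1/(4π·6.54²·213) = 8.735×10^-6 K/W
  R_nickel alloy = (1/6.54 − 1/6.55)/(4πk) = 2.334×10^-4/(4π·12.0) = 1.548×10^-6 K/W
  R_cork board = (1/6.55 − 1/7.26)/(4πk) = 0.01493/(4π·0.0430) = 0.02763 K/W
  R_phenolic foam = (1/7.26 − 1/7.44)/(4πk) = 0.003332/(4π·0.0237) = 0.01119 K/W
ΣR = 8.735×10^-6 + 1.548×10^-6 + 0.02763 + 0.01119 = 0.03883 K/W
Q = ΔT/ΣR = (117 K − 288.2 K)/0.03883 = -4409 W
From the inner boundary to the cork board/phenolic foam interface, ΣR_partial = 0.02764 K/W.
T_interface = T_in − Q·ΣR_partial = 117 K − (-4409)(0.02764) = 238.9 K

T = 238.9 K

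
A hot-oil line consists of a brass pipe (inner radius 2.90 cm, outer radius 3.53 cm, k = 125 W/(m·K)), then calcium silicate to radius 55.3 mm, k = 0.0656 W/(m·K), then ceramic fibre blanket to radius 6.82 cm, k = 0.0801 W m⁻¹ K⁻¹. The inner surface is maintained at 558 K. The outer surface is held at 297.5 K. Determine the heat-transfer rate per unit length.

Series thermal resistances, inner to outer:
  R'_brass = ln(0.0353/0.0290)/(2πk) = 0.1966/(2π·125) = 2.503×10^-4 m·K/W
  R'_calcium silicate = ln(0.0553/0.0353)/(2πk) = 0.4489/(2π·0.0656) = 1.089 m·K/W
  R'_ceramic fibre blanket = ln(0.0682/0.0553)/(2πk) = 0.2097/(2π·0.0801) = 0.4166 m·K/W
ΣR = 2.503×10^-4 + 1.089 + 0.4166 = 1.506 m·K/W
Q' = ΔT/ΣR = (558 K − 297.5 K)/1.506 = 173 W/m

Q' = 173 W/m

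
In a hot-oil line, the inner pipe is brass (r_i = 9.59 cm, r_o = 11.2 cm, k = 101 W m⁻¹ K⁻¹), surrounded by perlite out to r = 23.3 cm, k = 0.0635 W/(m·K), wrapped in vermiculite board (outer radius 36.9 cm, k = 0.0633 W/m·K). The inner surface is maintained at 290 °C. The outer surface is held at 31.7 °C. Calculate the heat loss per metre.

Q' = 86.3 W/m

Treat each layer as a resistance in series:
  R'_brass = ln(0.112/0.0959)/(2πk) = 0.1552/(2π·101) = 2.446×10^-4 m·K/W
  R'_perlite = ln(0.233/0.112)/(2πk) = 0.7325/(2π·0.0635) = 1.836 m·K/W
  R'_vermiculite board = ln(0.369/0.233)/(2πk) = 0.4598/(2π·0.0633) = 1.156 m·K/W
ΣR = 2.446×10^-4 + 1.836 + 1.156 = 2.992 m·K/W
Q' = ΔT/ΣR = (290 °C − 31.7 °C)/2.992 = 86.3 W/m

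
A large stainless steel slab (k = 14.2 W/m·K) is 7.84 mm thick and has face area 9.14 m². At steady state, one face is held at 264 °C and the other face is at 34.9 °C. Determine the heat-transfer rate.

Q = 3.79×10^6 W

Q = kA·ΔT/L = 14.2 × 9.14 × |264 °C − 34.9 °C| / 0.00784 = 3.79×10^6 W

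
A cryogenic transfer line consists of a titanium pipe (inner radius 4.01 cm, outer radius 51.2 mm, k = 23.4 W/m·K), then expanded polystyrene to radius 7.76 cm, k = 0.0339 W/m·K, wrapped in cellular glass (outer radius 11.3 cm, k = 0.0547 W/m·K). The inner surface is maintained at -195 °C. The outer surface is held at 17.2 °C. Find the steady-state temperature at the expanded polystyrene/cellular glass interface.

Treat each layer as a resistance in series:
  R'_titanium = ln(0.0512/0.0401)/(2πk) = 0.2444/(2π·23.4) = 0.001662 m·K/W
  R'_expanded polystyrene = ln(0.0776/0.0512)/(2πk) = 0.4158/(2π·0.0339) = 1.952 m·K/W
  R'_cellular glass = ln(0.113/0.0776)/(2πk) = 0.3758/(2π·0.0547) = 1.093 m·K/W
ΣR = 0.001662 + 1.952 + 1.093 = 3.047 m·K/W
Q' = ΔT/ΣR = (-195 °C − 17.2 °C)/3.047 = -69.64 W/m
From the inner boundary to the expanded polystyrene/cellular glass interface, ΣR_partial = 1.954 m·K/W.
T_interface = T_in − Q'·ΣR_partial = -195 °C − (-69.64)(1.954) = -58.9 °C

T = -58.9 °C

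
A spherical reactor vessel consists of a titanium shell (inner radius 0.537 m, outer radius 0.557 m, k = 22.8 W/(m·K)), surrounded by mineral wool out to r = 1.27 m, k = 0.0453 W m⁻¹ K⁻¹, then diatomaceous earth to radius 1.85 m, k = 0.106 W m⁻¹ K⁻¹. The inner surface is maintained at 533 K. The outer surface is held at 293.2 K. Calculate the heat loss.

Q = 123 W

Treat each layer as a resistance in series:
  R_titanium = (1/0.537 − 1/0.557)/(4πk) = 0.06687/(4π·22.8) = 2.334×10^-4 K/W
  R_mineral wool = (1/0.557 − 1/1.27)/(4πk) = 1.008/(4π·0.0453) = 1.771 K/W
  R_diatomaceous earth = (1/1.27 − 1/1.85)/(4πk) = 0.2469/(4π·0.106) = 0.1853 K/W
ΣR = 2.334×10^-4 + 1.771 + 0.1853 = 1.957 K/W
Q = ΔT/ΣR = (533 K − 293.2 K)/1.957 = 123 W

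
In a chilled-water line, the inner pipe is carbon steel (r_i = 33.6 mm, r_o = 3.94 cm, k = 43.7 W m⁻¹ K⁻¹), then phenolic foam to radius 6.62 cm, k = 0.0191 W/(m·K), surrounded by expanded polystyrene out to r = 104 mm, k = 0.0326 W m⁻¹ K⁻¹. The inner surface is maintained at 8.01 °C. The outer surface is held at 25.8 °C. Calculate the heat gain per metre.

Q' = 2.72 W/m

Series thermal resistances, inner to outer:
  R'_carbon steel = ln(0.0394/0.0336)/(2πk) = 0.1592/(2π·43.7) = 5.799×10^-4 m·K/W
  R'_phenolic foam = ln(0.0662/0.0394)/(2πk) = 0.5189/(2π·0.0191) = 4.324 m·K/W
  R'_expanded polystyrene = ln(0.104/0.0662)/(2πk) = 0.4517/(2π·0.0326) = 2.205 m·K/W
ΣR = 5.799×10^-4 + 4.324 + 2.205 = 6.530 m·K/W
Q' = ΔT/ΣR = (8.01 °C − 25.8 °C)/6.530 = -2.72 W/m
(Negative Q' ⇒ heat flows inward; heat gain = 2.72 W/m.)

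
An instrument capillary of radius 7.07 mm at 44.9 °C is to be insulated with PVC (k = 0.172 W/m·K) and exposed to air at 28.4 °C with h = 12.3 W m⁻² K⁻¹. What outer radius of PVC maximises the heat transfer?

For a cylinder, r_cr = k_ins/h = 0.172/12.3 = 0.0140 m = 1.40 cm

r_cr = 1.40 cm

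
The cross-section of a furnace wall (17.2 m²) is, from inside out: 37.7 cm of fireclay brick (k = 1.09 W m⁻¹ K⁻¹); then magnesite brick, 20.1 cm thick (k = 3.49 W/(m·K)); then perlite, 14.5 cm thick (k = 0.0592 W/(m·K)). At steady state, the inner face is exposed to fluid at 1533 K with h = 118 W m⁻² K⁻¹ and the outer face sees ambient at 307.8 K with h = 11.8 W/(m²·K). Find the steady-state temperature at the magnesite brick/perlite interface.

T = 1362 K

Resistance network (inner→outer):
  R_conv,in = 1/(hA) = 1/(118·17.2) = 4.927×10^-4 K/W
  R_fireclay brick = L/(kA) = 0.377/(1.09·17.2) = 0.02011 K/W
  R_magnesite brick = L/(kA) = 0.201/(3.49·17.2) = 0.003348 K/W
  R_perlite = L/(kA) = 0.145/(0.0592·17.2) = 0.1424 K/W
  R_conv,out = 1/(hA) = 1/(11.8·17.2) = 0.004927 K/W
ΣR = 4.927×10^-4 + 0.02011 + 0.003348 + 0.1424 + 0.004927 = 0.1713 K/W
Q = ΔT/ΣR = (1533 K − 307.8 K)/0.1713 = 7152 W
From the inner boundary to the magnesite brick/perlite interface, ΣR_partial = 0.02395 K/W.
T_interface = T_in − Q·ΣR_partial = 1533 K − (7152)(0.02395) = 1362 K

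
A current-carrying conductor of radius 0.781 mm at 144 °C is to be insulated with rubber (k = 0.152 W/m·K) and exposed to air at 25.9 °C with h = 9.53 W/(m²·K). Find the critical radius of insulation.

r_cr = 1.59 cm

For a cylinder, r_cr = k_ins/h = 0.152/9.53 = 0.0159 m = 1.59 cm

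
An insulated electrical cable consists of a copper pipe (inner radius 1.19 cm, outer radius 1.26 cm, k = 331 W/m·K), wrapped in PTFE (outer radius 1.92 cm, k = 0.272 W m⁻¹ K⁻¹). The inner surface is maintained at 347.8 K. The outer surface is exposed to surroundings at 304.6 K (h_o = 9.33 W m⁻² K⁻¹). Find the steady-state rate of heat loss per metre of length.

Q' = 38.1 W/m

Resistance network (inner→outer):
  R'_copper = ln(0.0126/0.0119)/(2πk) = 0.05716/(2π·331) = 2.748×10^-5 m·K/W
  R'_PTFE = ln(0.0192/0.0126)/(2πk) = 0.4212/(2π·0.272) = 0.2465 m·K/W
  R'_conv,out = 1/(2πr h) = 1/(2π·0.0192·9.33) = 0.8885 m·K/W
ΣR = 2.748×10^-5 + 0.2465 + 0.8885 = 1.135 m·K/W
Q' = ΔT/ΣR = (347.8 K − 304.6 K)/1.135 = 38.1 W/m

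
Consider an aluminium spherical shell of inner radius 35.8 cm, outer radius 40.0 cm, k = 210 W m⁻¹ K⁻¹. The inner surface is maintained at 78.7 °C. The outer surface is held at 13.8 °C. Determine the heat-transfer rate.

Q = 4πk·ΔT/(1/r₁ − 1/r₂) = 4π × 210 × 64.9 / (1/0.358 − 1/0.400) = 5.84×10^5 W

Q = 5.84×10^5 W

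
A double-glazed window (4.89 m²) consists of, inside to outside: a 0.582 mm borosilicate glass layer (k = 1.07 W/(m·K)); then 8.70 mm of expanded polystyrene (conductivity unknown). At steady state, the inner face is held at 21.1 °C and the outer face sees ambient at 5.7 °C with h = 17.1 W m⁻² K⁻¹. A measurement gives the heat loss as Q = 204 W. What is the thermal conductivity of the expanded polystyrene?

k = 0.0281 W/m·K

ΣR = ΔT/Q = |21.1 − 5.7|/204 = 0.07549 K/W
Known resistances:
  R_borosilicate glass = L/(kA) = 5.82×10^-4/(1.07·4.89) = 1.112×10^-4 K/W
  R_conv,out = 1/(hA) = 1/(17.1·4.89) = 0.01196 K/W
R_expanded polystyrene = ΣR − ΣR_known = 0.07549 − 0.01207 = 0.06342 K/W
L/(kA) = 0.06342 ⇒ k = 0.00870/(0.06342·4.89) = 0.0281 W/m·K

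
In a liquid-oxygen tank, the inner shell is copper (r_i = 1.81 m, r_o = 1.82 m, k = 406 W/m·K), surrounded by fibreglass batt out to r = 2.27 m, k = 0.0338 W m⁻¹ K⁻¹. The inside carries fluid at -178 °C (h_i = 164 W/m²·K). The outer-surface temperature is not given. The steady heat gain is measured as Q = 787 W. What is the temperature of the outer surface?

Sum the resistances:
  R_conv,in = 1/(4πr²h) = 1/(4π·1.81²·164) = 1.481×10^-4 K/W
  R_copper = (1/1.81 − 1/1.82)/(4πk) = 0.003036/(4π·406) = 5.950×10^-7 K/W
  R_fibreglass batt = (1/1.82 − 1/2.27)/(4πk) = 0.1089/(4π·0.0338) = 0.2564 K/W
ΣR = 0.2566 K/W
ΔT = Q·ΣR = 787 × 0.2566 = 201.9 K
Heat flows inward, so T_out = T_in + ΔT = -178 + 201.9 = 23.9 °C

T_out = 23.9 °C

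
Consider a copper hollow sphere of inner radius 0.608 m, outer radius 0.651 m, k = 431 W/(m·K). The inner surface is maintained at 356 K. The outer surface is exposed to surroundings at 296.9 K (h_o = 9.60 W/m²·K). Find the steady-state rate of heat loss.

Series thermal resistances, inner to outer:
  R_copper = (1/0.608 − 1/0.651)/(4πk) = 0.1086/(4π·431) = 2.006×10^-5 K/W
  R_conv,out = 1/(4πr²h) = 1/(4π·0.651²·9.60) = 0.01956 K/W
ΣR = 2.006×10^-5 + 0.01956 = 0.01958 K/W
Q = ΔT/ΣR = (356 K − 296.9 K)/0.01958 = 3020 W

Q = 3020 W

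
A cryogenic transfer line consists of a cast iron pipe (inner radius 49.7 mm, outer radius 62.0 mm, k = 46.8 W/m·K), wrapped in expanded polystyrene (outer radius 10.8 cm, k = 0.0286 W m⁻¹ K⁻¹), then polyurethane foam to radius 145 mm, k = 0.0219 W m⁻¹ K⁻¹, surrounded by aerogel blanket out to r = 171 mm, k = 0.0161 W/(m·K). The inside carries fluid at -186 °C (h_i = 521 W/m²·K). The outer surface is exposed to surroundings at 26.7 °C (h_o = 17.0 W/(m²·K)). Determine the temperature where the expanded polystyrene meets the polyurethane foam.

T = -90.9 °C

Series thermal resistances, inner to outer:
  R'_conv,in = 1/(2πr h) = 1/(2π·0.0497·521) = 0.006146 m·K/W
  R'_cast iron = ln(0.0620/0.0497)/(2πk) = 0.2211/(2π·46.8) = 7.520×10^-4 m·K/W
  R'_expanded polystyrene = ln(0.108/0.0620)/(2πk) = 0.5550/(2π·0.0286) = 3.088 m·K/W
  R'_polyurethane foam = ln(0.145/0.108)/(2πk) = 0.2946/(2π·0.0219) = 2.141 m·K/W
  R'_aerogel blanket = ln(0.171/0.145)/(2πk) = 0.1649/(2π·0.0161) = 1.630 m·K/W
  R'_conv,out = 1/(2πr h) = 1/(2π·0.171·17.0) = 0.05475 m·K/W
ΣR = 0.006146 + 7.520×10^-4 + 3.088 + 2.141 + 1.630 + 0.05475 = 6.921 m·K/W
Q' = ΔT/ΣR = (-186 °C − 26.7 °C)/6.921 = -30.73 W/m
From the inner boundary to the expanded polystyrene/polyurethane foam interface, ΣR_partial = 3.095 m·K/W.
T_interface = T_in − Q'·ΣR_partial = -186 °C − (-30.73)(3.095) = -90.9 °C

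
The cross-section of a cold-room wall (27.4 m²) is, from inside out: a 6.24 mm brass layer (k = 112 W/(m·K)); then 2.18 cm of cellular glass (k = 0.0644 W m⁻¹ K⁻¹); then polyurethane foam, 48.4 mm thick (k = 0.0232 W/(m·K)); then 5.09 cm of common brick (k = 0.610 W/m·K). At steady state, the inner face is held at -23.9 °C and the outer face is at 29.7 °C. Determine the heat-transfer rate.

Treat each layer as a resistance in series:
  R_brass = L/(kA) = 0.00624/(112·27.4) = 2.033×10^-6 K/W
  R_cellular glass = L/(kA) = 0.0218/(0.0644·27.4) = 0.01235 K/W
  R_polyurethane foam = L/(kA) = 0.0484/(0.0232·27.4) = 0.07614 K/W
  R_common brick = L/(kA) = 0.0509/(0.610·27.4) = 0.003045 K/W
ΣR = 2.033×10^-6 + 0.01235 + 0.07614 + 0.003045 = 0.09154 K/W
Q = ΔT/ΣR = (-23.9 °C − 29.7 °C)/0.09154 = -586 W
(Negative Q ⇒ heat flows inward; heat gain = 586 W.)

Q = 586 W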